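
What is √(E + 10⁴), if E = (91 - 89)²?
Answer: 2*√2501 ≈ 100.02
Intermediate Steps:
E = 4 (E = 2² = 4)
√(E + 10⁴) = √(4 + 10⁴) = √(4 + 10000) = √10004 = 2*√2501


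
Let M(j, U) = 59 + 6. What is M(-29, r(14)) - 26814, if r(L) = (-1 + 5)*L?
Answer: -26749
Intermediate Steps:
r(L) = 4*L
M(j, U) = 65
M(-29, r(14)) - 26814 = 65 - 26814 = -26749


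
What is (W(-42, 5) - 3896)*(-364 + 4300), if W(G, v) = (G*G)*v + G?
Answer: 19215552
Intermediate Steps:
W(G, v) = G + v*G² (W(G, v) = G²*v + G = v*G² + G = G + v*G²)
(W(-42, 5) - 3896)*(-364 + 4300) = (-42*(1 - 42*5) - 3896)*(-364 + 4300) = (-42*(1 - 210) - 3896)*3936 = (-42*(-209) - 3896)*3936 = (8778 - 3896)*3936 = 4882*3936 = 19215552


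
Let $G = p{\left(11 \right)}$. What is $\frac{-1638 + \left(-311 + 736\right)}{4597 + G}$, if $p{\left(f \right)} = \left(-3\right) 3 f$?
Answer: $- \frac{1213}{4498} \approx -0.26968$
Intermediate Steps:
$p{\left(f \right)} = - 9 f$
$G = -99$ ($G = \left(-9\right) 11 = -99$)
$\frac{-1638 + \left(-311 + 736\right)}{4597 + G} = \frac{-1638 + \left(-311 + 736\right)}{4597 - 99} = \frac{-1638 + 425}{4498} = \left(-1213\right) \frac{1}{4498} = - \frac{1213}{4498}$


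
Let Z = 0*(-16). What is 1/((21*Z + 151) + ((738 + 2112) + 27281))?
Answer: 1/30282 ≈ 3.3023e-5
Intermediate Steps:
Z = 0
1/((21*Z + 151) + ((738 + 2112) + 27281)) = 1/((21*0 + 151) + ((738 + 2112) + 27281)) = 1/((0 + 151) + (2850 + 27281)) = 1/(151 + 30131) = 1/30282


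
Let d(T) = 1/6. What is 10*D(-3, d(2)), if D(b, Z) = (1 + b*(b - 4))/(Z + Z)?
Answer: 660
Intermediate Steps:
d(T) = 1/6
D(b, Z) = (1 + b*(-4 + b))/(2*Z) (D(b, Z) = (1 + b*(-4 + b))/((2*Z)) = (1 + b*(-4 + b))*(1/(2*Z)) = (1 + b*(-4 + b))/(2*Z))
10*D(-3, d(2)) = 10*((1 + (-3)**2 - 4*(-3))/(2*(1/6))) = 10*((1/2)*6*(1 + 9 + 12)) = 10*((1/2)*6*22) = 10*66 = 660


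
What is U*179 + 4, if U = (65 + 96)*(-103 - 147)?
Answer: -7204746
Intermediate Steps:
U = -40250 (U = 161*(-250) = -40250)
U*179 + 4 = -40250*179 + 4 = -7204750 + 4 = -7204746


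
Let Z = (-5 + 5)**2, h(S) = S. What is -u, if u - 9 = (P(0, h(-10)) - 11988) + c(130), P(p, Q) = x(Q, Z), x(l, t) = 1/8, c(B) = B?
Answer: 94791/8 ≈ 11849.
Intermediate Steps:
Z = 0 (Z = 0**2 = 0)
x(l, t) = 1/8
P(p, Q) = 1/8
u = -94791/8 (u = 9 + ((1/8 - 11988) + 130) = 9 + (-95903/8 + 130) = 9 - 94863/8 = -94791/8 ≈ -11849.)
-u = -1*(-94791/8) = 94791/8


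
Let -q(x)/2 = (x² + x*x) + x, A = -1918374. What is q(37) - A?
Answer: 1912824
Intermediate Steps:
q(x) = -4*x² - 2*x (q(x) = -2*((x² + x*x) + x) = -2*((x² + x²) + x) = -2*(2*x² + x) = -2*(x + 2*x²) = -4*x² - 2*x)
q(37) - A = -2*37*(1 + 2*37) - 1*(-1918374) = -2*37*(1 + 74) + 1918374 = -2*37*75 + 1918374 = -5550 + 1918374 = 1912824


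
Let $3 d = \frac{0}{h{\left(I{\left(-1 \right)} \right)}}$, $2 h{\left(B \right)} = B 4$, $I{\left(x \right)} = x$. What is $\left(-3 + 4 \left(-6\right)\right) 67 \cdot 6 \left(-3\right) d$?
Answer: $0$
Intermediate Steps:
$h{\left(B \right)} = 2 B$ ($h{\left(B \right)} = \frac{B 4}{2} = \frac{4 B}{2} = 2 B$)
$d = 0$ ($d = \frac{0 \frac{1}{2 \left(-1\right)}}{3} = \frac{0 \frac{1}{-2}}{3} = \frac{0 \left(- \frac{1}{2}\right)}{3} = \frac{1}{3} \cdot 0 = 0$)
$\left(-3 + 4 \left(-6\right)\right) 67 \cdot 6 \left(-3\right) d = \left(-3 + 4 \left(-6\right)\right) 67 \cdot 6 \left(-3\right) 0 = \left(-3 - 24\right) 67 \left(\left(-18\right) 0\right) = \left(-27\right) 67 \cdot 0 = \left(-1809\right) 0 = 0$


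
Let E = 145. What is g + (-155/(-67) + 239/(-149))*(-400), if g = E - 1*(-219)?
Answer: 801012/9983 ≈ 80.238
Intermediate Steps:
g = 364 (g = 145 - 1*(-219) = 145 + 219 = 364)
g + (-155/(-67) + 239/(-149))*(-400) = 364 + (-155/(-67) + 239/(-149))*(-400) = 364 + (-155*(-1/67) + 239*(-1/149))*(-400) = 364 + (155/67 - 239/149)*(-400) = 364 + (7082/9983)*(-400) = 364 - 2832800/9983 = 801012/9983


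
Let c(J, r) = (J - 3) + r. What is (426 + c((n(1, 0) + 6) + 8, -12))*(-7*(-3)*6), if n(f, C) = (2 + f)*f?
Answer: 53928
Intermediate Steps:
n(f, C) = f*(2 + f)
c(J, r) = -3 + J + r (c(J, r) = (-3 + J) + r = -3 + J + r)
(426 + c((n(1, 0) + 6) + 8, -12))*(-7*(-3)*6) = (426 + (-3 + ((1*(2 + 1) + 6) + 8) - 12))*(-7*(-3)*6) = (426 + (-3 + ((1*3 + 6) + 8) - 12))*(21*6) = (426 + (-3 + ((3 + 6) + 8) - 12))*126 = (426 + (-3 + (9 + 8) - 12))*126 = (426 + (-3 + 17 - 12))*126 = (426 + 2)*126 = 428*126 = 53928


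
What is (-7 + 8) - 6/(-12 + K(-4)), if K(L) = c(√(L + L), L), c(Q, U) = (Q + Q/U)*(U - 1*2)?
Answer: 21/17 - 3*I*√2/17 ≈ 1.2353 - 0.24957*I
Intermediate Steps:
c(Q, U) = (-2 + U)*(Q + Q/U) (c(Q, U) = (Q + Q/U)*(U - 2) = (Q + Q/U)*(-2 + U) = (-2 + U)*(Q + Q/U))
K(L) = √2*(-2 + L*(-1 + L))/√L (K(L) = √(L + L)*(-2 + L*(-1 + L))/L = √(2*L)*(-2 + L*(-1 + L))/L = (√2*√L)*(-2 + L*(-1 + L))/L = √2*(-2 + L*(-1 + L))/√L)
(-7 + 8) - 6/(-12 + K(-4)) = (-7 + 8) - 6/(-12 + √2*(-2 - 4*(-1 - 4))/√(-4)) = 1 - 6/(-12 + √2*(-I/2)*(-2 - 4*(-5))) = 1 - 6/(-12 + √2*(-I/2)*(-2 + 20)) = 1 - 6/(-12 + √2*(-I/2)*18) = 1 - 6/(-12 - 9*I*√2)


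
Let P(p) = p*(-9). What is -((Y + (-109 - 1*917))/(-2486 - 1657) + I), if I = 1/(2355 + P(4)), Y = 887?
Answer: -36276/1067513 ≈ -0.033982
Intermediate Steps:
P(p) = -9*p
I = 1/2319 (I = 1/(2355 - 9*4) = 1/(2355 - 36) = 1/2319 ≈ 0.00043122)
-((Y + (-109 - 1*917))/(-2486 - 1657) + I) = -((887 + (-109 - 1*917))/(-2486 - 1657) + 1/2319) = -((887 + (-109 - 917))/(-4143) + 1/2319) = -((887 - 1026)*(-1/4143) + 1/2319) = -(-139*(-1/4143) + 1/2319) = -(139/4143 + 1/2319) = -1*36276/1067513 = -36276/1067513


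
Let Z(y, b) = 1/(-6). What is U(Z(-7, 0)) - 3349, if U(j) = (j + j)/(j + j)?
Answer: -3348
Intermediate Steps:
Z(y, b) = -⅙
U(j) = 1 (U(j) = (2*j)/((2*j)) = (2*j)*(1/(2*j)) = 1)
U(Z(-7, 0)) - 3349 = 1 - 3349 = -3348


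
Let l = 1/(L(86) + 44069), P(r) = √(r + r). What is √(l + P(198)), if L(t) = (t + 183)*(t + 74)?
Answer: √(87109 + 45527867286*√11)/87109 ≈ 4.4609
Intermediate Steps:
L(t) = (74 + t)*(183 + t) (L(t) = (183 + t)*(74 + t) = (74 + t)*(183 + t))
P(r) = √2*√r (P(r) = √(2*r) = √2*√r)
l = 1/87109 (l = 1/((13542 + 86² + 257*86) + 44069) = 1/((13542 + 7396 + 22102) + 44069) = 1/(43040 + 44069) = 1/87109 ≈ 1.1480e-5)
√(l + P(198)) = √(1/87109 + √2*√198) = √(1/87109 + √2*(3*√22)) = √(1/87109 + 6*√11)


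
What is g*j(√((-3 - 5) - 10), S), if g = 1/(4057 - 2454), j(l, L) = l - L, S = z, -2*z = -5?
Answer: -5/3206 + 3*I*√2/1603 ≈ -0.0015596 + 0.0026467*I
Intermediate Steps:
z = 5/2 (z = -½*(-5) = 5/2 ≈ 2.5000)
S = 5/2 ≈ 2.5000
g = 1/1603 ≈ 0.00062383
g*j(√((-3 - 5) - 10), S) = (√((-3 - 5) - 10) - 1*5/2)/1603 = (√(-8 - 10) - 5/2)/1603 = (√(-18) - 5/2)/1603 = (3*I*√2 - 5/2)/1603 = (-5/2 + 3*I*√2)/1603 = -5/3206 + 3*I*√2/1603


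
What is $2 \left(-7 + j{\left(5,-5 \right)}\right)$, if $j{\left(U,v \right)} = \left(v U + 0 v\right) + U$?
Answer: $-54$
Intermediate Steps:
$j{\left(U,v \right)} = U + U v$ ($j{\left(U,v \right)} = \left(U v + 0\right) + U = U v + U = U + U v$)
$2 \left(-7 + j{\left(5,-5 \right)}\right) = 2 \left(-7 + 5 \left(1 - 5\right)\right) = 2 \left(-7 + 5 \left(-4\right)\right) = 2 \left(-7 - 20\right) = 2 \left(-27\right) = -54$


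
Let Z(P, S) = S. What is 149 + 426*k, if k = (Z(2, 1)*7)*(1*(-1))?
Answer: -2833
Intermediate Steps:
k = -7 (k = (1*7)*(1*(-1)) = 7*(-1) = -7)
149 + 426*k = 149 + 426*(-7) = 149 - 2982 = -2833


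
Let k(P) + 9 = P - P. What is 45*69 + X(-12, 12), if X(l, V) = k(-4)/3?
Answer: 3102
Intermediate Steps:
k(P) = -9 (k(P) = -9 + (P - P) = -9 + 0 = -9)
X(l, V) = -3 (X(l, V) = -9/3 = -9*⅓ = -3)
45*69 + X(-12, 12) = 45*69 - 3 = 3105 - 3 = 3102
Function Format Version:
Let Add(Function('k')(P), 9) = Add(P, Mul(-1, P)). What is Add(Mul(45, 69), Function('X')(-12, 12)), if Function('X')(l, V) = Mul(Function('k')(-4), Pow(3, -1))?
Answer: 3102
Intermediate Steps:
Function('k')(P) = -9 (Function('k')(P) = Add(-9, Add(P, Mul(-1, P))) = Add(-9, 0) = -9)
Function('X')(l, V) = -3 (Function('X')(l, V) = Mul(-9, Pow(3, -1)) = Mul(-9, Rational(1, 3)) = -3)
Add(Mul(45, 69), Function('X')(-12, 12)) = Add(Mul(45, 69), -3) = Add(3105, -3) = 3102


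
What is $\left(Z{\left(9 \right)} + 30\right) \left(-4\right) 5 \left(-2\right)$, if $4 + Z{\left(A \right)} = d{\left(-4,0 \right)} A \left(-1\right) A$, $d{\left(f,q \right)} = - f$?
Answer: $-11920$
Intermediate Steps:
$Z{\left(A \right)} = -4 - 4 A^{2}$ ($Z{\left(A \right)} = -4 + \left(-1\right) \left(-4\right) A \left(-1\right) A = -4 + 4 \left(- A\right) A = -4 + - 4 A A = -4 - 4 A^{2}$)
$\left(Z{\left(9 \right)} + 30\right) \left(-4\right) 5 \left(-2\right) = \left(\left(-4 - 4 \cdot 9^{2}\right) + 30\right) \left(-4\right) 5 \left(-2\right) = \left(\left(-4 - 324\right) + 30\right) \left(\left(-20\right) \left(-2\right)\right) = \left(\left(-4 - 324\right) + 30\right) 40 = \left(-328 + 30\right) 40 = \left(-298\right) 40 = -11920$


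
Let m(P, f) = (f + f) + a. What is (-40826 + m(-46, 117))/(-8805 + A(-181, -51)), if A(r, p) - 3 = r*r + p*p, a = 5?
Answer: -489/320 ≈ -1.5281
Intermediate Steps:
m(P, f) = 5 + 2*f (m(P, f) = (f + f) + 5 = 2*f + 5 = 5 + 2*f)
A(r, p) = 3 + p² + r² (A(r, p) = 3 + (r*r + p*p) = 3 + (r² + p²) = 3 + (p² + r²) = 3 + p² + r²)
(-40826 + m(-46, 117))/(-8805 + A(-181, -51)) = (-40826 + (5 + 2*117))/(-8805 + (3 + (-51)² + (-181)²)) = (-40826 + (5 + 234))/(-8805 + (3 + 2601 + 32761)) = (-40826 + 239)/(-8805 + 35365) = -40587/26560 = -40587*1/26560 = -489/320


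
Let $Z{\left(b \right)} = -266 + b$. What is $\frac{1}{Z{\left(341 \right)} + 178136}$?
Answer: $\frac{1}{178211} \approx 5.6113 \cdot 10^{-6}$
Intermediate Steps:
$\frac{1}{Z{\left(341 \right)} + 178136} = \frac{1}{\left(-266 + 341\right) + 178136} = \frac{1}{75 + 178136} = \frac{1}{178211}$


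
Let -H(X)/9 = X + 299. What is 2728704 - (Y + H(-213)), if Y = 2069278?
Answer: 660200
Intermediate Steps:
H(X) = -2691 - 9*X (H(X) = -9*(X + 299) = -9*(299 + X) = -2691 - 9*X)
2728704 - (Y + H(-213)) = 2728704 - (2069278 + (-2691 - 9*(-213))) = 2728704 - (2069278 + (-2691 + 1917)) = 2728704 - (2069278 - 774) = 2728704 - 1*2068504 = 2728704 - 2068504 = 660200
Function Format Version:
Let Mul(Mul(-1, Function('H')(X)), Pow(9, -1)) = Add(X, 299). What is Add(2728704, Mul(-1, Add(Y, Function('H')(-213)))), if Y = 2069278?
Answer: 660200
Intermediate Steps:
Function('H')(X) = Add(-2691, Mul(-9, X)) (Function('H')(X) = Mul(-9, Add(X, 299)) = Mul(-9, Add(299, X)) = Add(-2691, Mul(-9, X)))
Add(2728704, Mul(-1, Add(Y, Function('H')(-213)))) = Add(2728704, Mul(-1, Add(2069278, Add(-2691, Mul(-9, -213))))) = Add(2728704, Mul(-1, Add(2069278, Add(-2691, 1917)))) = Add(2728704, Mul(-1, Add(2069278, -774))) = Add(2728704, Mul(-1, 2068504)) = Add(2728704, -2068504) = 660200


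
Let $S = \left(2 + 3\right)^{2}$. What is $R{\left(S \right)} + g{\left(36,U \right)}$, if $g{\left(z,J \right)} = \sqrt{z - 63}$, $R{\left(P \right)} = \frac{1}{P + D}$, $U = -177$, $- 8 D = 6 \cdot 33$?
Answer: $4 + 3 i \sqrt{3} \approx 4.0 + 5.1962 i$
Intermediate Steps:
$D = - \frac{99}{4}$ ($D = - \frac{6 \cdot 33}{8} = \left(- \frac{1}{8}\right) 198 = - \frac{99}{4} \approx -24.75$)
$S = 25$ ($S = 5^{2} = 25$)
$R{\left(P \right)} = \frac{1}{- \frac{99}{4} + P}$ ($R{\left(P \right)} = \frac{1}{P - \frac{99}{4}} = \frac{1}{- \frac{99}{4} + P}$)
$g{\left(z,J \right)} = \sqrt{-63 + z}$
$R{\left(S \right)} + g{\left(36,U \right)} = \frac{4}{-99 + 4 \cdot 25} + \sqrt{-63 + 36} = \frac{4}{-99 + 100} + \sqrt{-27} = \frac{4}{1} + 3 i \sqrt{3} = 4 \cdot 1 + 3 i \sqrt{3} = 4 + 3 i \sqrt{3}$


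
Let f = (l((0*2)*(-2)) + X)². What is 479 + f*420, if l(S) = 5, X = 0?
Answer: 10979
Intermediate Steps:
f = 25 (f = (5 + 0)² = 5² = 25)
479 + f*420 = 479 + 25*420 = 479 + 10500 = 10979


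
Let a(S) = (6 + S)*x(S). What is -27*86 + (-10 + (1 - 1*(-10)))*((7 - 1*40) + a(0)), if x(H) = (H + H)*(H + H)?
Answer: -2355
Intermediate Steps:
x(H) = 4*H² (x(H) = (2*H)*(2*H) = 4*H²)
a(S) = 4*S²*(6 + S) (a(S) = (6 + S)*(4*S²) = 4*S²*(6 + S))
-27*86 + (-10 + (1 - 1*(-10)))*((7 - 1*40) + a(0)) = -27*86 + (-10 + (1 - 1*(-10)))*((7 - 1*40) + 4*0²*(6 + 0)) = -2322 + (-10 + (1 + 10))*((7 - 40) + 4*0*6) = -2322 + (-10 + 11)*(-33 + 0) = -2322 + 1*(-33) = -2322 - 33 = -2355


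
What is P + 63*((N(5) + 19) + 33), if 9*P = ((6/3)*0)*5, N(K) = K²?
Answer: 4851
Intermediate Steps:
P = 0 (P = (((6/3)*0)*5)/9 = (((6*(⅓))*0)*5)/9 = ((2*0)*5)/9 = (0*5)/9 = (⅑)*0 = 0)
P + 63*((N(5) + 19) + 33) = 0 + 63*((5² + 19) + 33) = 0 + 63*((25 + 19) + 33) = 0 + 63*(44 + 33) = 0 + 63*77 = 0 + 4851 = 4851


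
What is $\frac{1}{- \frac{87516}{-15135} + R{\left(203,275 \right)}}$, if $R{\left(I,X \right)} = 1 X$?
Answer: $\frac{5045}{1416547} \approx 0.0035615$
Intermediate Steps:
$R{\left(I,X \right)} = X$
$\frac{1}{- \frac{87516}{-15135} + R{\left(203,275 \right)}} = \frac{1}{- \frac{87516}{-15135} + 275} = \frac{1}{\left(-87516\right) \left(- \frac{1}{15135}\right) + 275} = \frac{1}{\frac{29172}{5045} + 275} = \frac{1}{\frac{1416547}{5045}} = \frac{5045}{1416547}$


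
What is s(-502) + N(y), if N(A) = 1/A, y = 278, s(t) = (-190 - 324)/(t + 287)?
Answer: 143107/59770 ≈ 2.3943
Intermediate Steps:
s(t) = -514/(287 + t)
s(-502) + N(y) = -514/(287 - 502) + 1/278 = -514/(-215) + 1/278 = -514*(-1/215) + 1/278 = 514/215 + 1/278 = 143107/59770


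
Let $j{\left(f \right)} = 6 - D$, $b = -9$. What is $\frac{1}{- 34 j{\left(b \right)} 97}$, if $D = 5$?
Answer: $- \frac{1}{3298} \approx -0.00030321$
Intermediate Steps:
$j{\left(f \right)} = 1$ ($j{\left(f \right)} = 6 - 5 = 1$)
$\frac{1}{- 34 j{\left(b \right)} 97} = \frac{1}{\left(-34\right) 1 \cdot 97} = \frac{1}{\left(-34\right) 97} = \frac{1}{-3298} = - \frac{1}{3298}$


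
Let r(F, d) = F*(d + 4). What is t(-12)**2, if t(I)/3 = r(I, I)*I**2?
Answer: 1719926784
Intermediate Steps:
r(F, d) = F*(4 + d)
t(I) = 3*I**3*(4 + I) (t(I) = 3*((I*(4 + I))*I**2) = 3*(I**3*(4 + I)) = 3*I**3*(4 + I))
t(-12)**2 = (3*(-12)**3*(4 - 12))**2 = (3*(-1728)*(-8))**2 = 41472**2 = 1719926784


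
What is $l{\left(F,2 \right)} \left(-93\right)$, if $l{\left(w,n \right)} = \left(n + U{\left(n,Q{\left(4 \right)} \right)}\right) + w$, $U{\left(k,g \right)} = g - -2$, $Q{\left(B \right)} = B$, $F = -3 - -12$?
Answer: $-1581$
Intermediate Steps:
$F = 9$ ($F = -3 + 12 = 9$)
$U{\left(k,g \right)} = 2 + g$ ($U{\left(k,g \right)} = g + 2 = 2 + g$)
$l{\left(w,n \right)} = 6 + n + w$ ($l{\left(w,n \right)} = \left(n + \left(2 + 4\right)\right) + w = \left(n + 6\right) + w = \left(6 + n\right) + w = 6 + n + w$)
$l{\left(F,2 \right)} \left(-93\right) = \left(6 + 2 + 9\right) \left(-93\right) = 17 \left(-93\right) = -1581$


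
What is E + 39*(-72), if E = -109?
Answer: -2917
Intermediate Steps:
E + 39*(-72) = -109 + 39*(-72) = -109 - 2808 = -2917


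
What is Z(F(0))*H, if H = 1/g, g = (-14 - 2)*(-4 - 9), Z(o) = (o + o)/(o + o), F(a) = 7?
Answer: 1/208 ≈ 0.0048077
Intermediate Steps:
Z(o) = 1 (Z(o) = (2*o)/((2*o)) = (2*o)*(1/(2*o)) = 1)
g = 208 (g = -16*(-13) = 208)
H = 1/208 ≈ 0.0048077
Z(F(0))*H = 1*(1/208) = 1/208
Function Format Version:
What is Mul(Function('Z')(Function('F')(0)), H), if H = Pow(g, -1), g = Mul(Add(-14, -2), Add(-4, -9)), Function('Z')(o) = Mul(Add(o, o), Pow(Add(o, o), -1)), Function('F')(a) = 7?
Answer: Rational(1, 208) ≈ 0.0048077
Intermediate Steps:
Function('Z')(o) = 1 (Function('Z')(o) = Mul(Mul(2, o), Pow(Mul(2, o), -1)) = Mul(Mul(2, o), Mul(Rational(1, 2), Pow(o, -1))) = 1)
g = 208 (g = Mul(-16, -13) = 208)
H = Rational(1, 208) (H = Pow(208, -1) = Rational(1, 208) ≈ 0.0048077)
Mul(Function('Z')(Function('F')(0)), H) = Mul(1, Rational(1, 208)) = Rational(1, 208)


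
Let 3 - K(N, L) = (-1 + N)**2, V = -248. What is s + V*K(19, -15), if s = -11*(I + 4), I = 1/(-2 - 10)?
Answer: 954779/12 ≈ 79565.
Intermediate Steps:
I = -1/12 (I = 1/(-12) = -1/12 ≈ -0.083333)
K(N, L) = 3 - (-1 + N)**2
s = -517/12 (s = -11*(-1/12 + 4) = -11*47/12 = -517/12 ≈ -43.083)
s + V*K(19, -15) = -517/12 - 248*(3 - (-1 + 19)**2) = -517/12 - 248*(3 - 1*18**2) = -517/12 - 248*(3 - 1*324) = -517/12 - 248*(3 - 324) = -517/12 - 248*(-321) = -517/12 + 79608 = 954779/12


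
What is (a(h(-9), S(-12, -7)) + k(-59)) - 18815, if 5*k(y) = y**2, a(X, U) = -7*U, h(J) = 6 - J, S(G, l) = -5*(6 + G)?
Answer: -91644/5 ≈ -18329.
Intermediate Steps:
S(G, l) = -30 - 5*G
k(y) = y**2/5
(a(h(-9), S(-12, -7)) + k(-59)) - 18815 = (-7*(-30 - 5*(-12)) + (1/5)*(-59)**2) - 18815 = (-7*(-30 + 60) + (1/5)*3481) - 18815 = (-7*30 + 3481/5) - 18815 = (-210 + 3481/5) - 18815 = 2431/5 - 18815 = -91644/5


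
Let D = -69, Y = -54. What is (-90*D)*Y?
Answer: -335340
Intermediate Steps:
(-90*D)*Y = -90*(-69)*(-54) = 6210*(-54) = -335340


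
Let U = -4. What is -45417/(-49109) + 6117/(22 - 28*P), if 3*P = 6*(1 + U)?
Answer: 309028983/9330710 ≈ 33.120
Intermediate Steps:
P = -6 (P = (6*(1 - 4))/3 = (6*(-3))/3 = (1/3)*(-18) = -6)
-45417/(-49109) + 6117/(22 - 28*P) = -45417/(-49109) + 6117/(22 - 28*(-6)) = -45417*(-1/49109) + 6117/(22 + 168) = 45417/49109 + 6117/190 = 309028983/9330710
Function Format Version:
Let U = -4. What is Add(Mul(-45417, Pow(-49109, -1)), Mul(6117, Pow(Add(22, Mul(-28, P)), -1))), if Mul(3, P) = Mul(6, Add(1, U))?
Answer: Rational(309028983, 9330710) ≈ 33.120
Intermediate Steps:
P = -6 (P = Mul(Rational(1, 3), Mul(6, Add(1, -4))) = Mul(Rational(1, 3), Mul(6, -3)) = Mul(Rational(1, 3), -18) = -6)
Add(Mul(-45417, Pow(-49109, -1)), Mul(6117, Pow(Add(22, Mul(-28, P)), -1))) = Add(Mul(-45417, Pow(-49109, -1)), Mul(6117, Pow(Add(22, Mul(-28, -6)), -1))) = Add(Mul(-45417, Rational(-1, 49109)), Mul(6117, Pow(Add(22, 168), -1))) = Add(Rational(45417, 49109), Mul(6117, Pow(190, -1))) = Add(Rational(45417, 49109), Mul(6117, Rational(1, 190))) = Add(Rational(45417, 49109), Rational(6117, 190)) = Rational(309028983, 9330710)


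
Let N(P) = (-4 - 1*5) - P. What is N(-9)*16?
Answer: 0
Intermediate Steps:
N(P) = -9 - P (N(P) = (-4 - 5) - P = -9 - P)
N(-9)*16 = (-9 - 1*(-9))*16 = (-9 + 9)*16 = 0*16 = 0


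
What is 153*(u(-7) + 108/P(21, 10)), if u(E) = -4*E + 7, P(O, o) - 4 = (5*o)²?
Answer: 3356361/626 ≈ 5361.6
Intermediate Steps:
P(O, o) = 4 + 25*o² (P(O, o) = 4 + (5*o)² = 4 + 25*o²)
u(E) = 7 - 4*E
153*(u(-7) + 108/P(21, 10)) = 153*((7 - 4*(-7)) + 108/(4 + 25*10²)) = 153*((7 + 28) + 108/(4 + 25*100)) = 153*(35 + 108/(4 + 2500)) = 153*(35 + 108/2504) = 153*(35 + 108*(1/2504)) = 153*(35 + 27/626) = 153*(21937/626) = 3356361/626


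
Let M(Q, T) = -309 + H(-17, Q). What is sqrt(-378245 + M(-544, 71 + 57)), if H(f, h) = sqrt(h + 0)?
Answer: sqrt(-378554 + 4*I*sqrt(34)) ≈ 0.019 + 615.27*I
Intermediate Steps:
H(f, h) = sqrt(h)
M(Q, T) = -309 + sqrt(Q)
sqrt(-378245 + M(-544, 71 + 57)) = sqrt(-378245 + (-309 + sqrt(-544))) = sqrt(-378245 + (-309 + 4*I*sqrt(34))) = sqrt(-378554 + 4*I*sqrt(34))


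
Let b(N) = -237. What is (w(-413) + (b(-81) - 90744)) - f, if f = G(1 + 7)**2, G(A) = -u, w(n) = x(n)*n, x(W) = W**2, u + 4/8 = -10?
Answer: -282144353/4 ≈ -7.0536e+7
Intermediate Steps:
u = -21/2 (u = -1/2 - 10 = -21/2 ≈ -10.500)
w(n) = n**3 (w(n) = n**2*n = n**3)
G(A) = 21/2 (G(A) = -1*(-21/2) = 21/2)
f = 441/4 (f = (21/2)**2 = 441/4 ≈ 110.25)
(w(-413) + (b(-81) - 90744)) - f = ((-413)**3 + (-237 - 90744)) - 1*441/4 = (-70444997 - 90981) - 441/4 = -70535978 - 441/4 = -282144353/4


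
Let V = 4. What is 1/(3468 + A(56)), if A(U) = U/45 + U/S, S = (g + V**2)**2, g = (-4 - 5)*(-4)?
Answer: 15210/52767523 ≈ 0.00028825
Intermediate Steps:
g = 36 (g = -9*(-4) = 36)
S = 2704 (S = (36 + 4**2)**2 = (36 + 16)**2 = 52**2 = 2704)
A(U) = 2749*U/121680 (A(U) = U/45 + U/2704 = 2749*U/121680)
1/(3468 + A(56)) = 1/(3468 + (2749/121680)*56) = 1/(3468 + 19243/15210) = 1/(52767523/15210) = 15210/52767523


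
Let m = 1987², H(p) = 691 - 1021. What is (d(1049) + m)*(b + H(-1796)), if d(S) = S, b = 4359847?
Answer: 17216683007706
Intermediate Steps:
H(p) = -330
m = 3948169
(d(1049) + m)*(b + H(-1796)) = (1049 + 3948169)*(4359847 - 330) = 3949218*4359517 = 17216683007706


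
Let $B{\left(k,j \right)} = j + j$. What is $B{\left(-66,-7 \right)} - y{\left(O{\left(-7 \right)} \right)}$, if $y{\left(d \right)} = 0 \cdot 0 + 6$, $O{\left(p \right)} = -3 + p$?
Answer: $-20$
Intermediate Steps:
$B{\left(k,j \right)} = 2 j$
$y{\left(d \right)} = 6$ ($y{\left(d \right)} = 0 + 6 = 6$)
$B{\left(-66,-7 \right)} - y{\left(O{\left(-7 \right)} \right)} = 2 \left(-7\right) - 6 = -14 - 6 = -20$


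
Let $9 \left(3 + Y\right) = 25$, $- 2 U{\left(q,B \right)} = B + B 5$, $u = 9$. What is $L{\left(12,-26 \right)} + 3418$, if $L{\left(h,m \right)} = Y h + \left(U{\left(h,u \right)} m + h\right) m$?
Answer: $- \frac{45446}{3} \approx -15149.0$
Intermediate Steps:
$U{\left(q,B \right)} = - 3 B$ ($U{\left(q,B \right)} = - \frac{B + B 5}{2} = - \frac{B + 5 B}{2} = - \frac{6 B}{2} = - 3 B$)
$Y = - \frac{2}{9}$ ($Y = -3 + \frac{1}{9} \cdot 25 = -3 + \frac{25}{9} = - \frac{2}{9} \approx -0.22222$)
$L{\left(h,m \right)} = - \frac{2 h}{9} + m \left(h - 27 m\right)$ ($L{\left(h,m \right)} = - \frac{2 h}{9} + \left(\left(-3\right) 9 m + h\right) m = - \frac{2 h}{9} + \left(- 27 m + h\right) m = - \frac{2 h}{9} + \left(h - 27 m\right) m = - \frac{2 h}{9} + m \left(h - 27 m\right)$)
$L{\left(12,-26 \right)} + 3418 = \left(- 27 \left(-26\right)^{2} - \frac{8}{3} + 12 \left(-26\right)\right) + 3418 = \left(\left(-27\right) 676 - \frac{8}{3} - 312\right) + 3418 = \left(-18252 - \frac{8}{3} - 312\right) + 3418 = - \frac{55700}{3} + 3418 = - \frac{45446}{3}$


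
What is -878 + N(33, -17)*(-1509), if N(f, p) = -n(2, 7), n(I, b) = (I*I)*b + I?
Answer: 44392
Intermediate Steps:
n(I, b) = I + b*I² (n(I, b) = I²*b + I = b*I² + I = I + b*I²)
N(f, p) = -30 (N(f, p) = -2*(1 + 2*7) = -2*(1 + 14) = -2*15 = -1*30 = -30)
-878 + N(33, -17)*(-1509) = -878 - 30*(-1509) = -878 + 45270 = 44392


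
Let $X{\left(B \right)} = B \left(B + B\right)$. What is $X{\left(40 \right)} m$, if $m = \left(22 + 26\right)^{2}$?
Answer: $7372800$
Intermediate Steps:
$X{\left(B \right)} = 2 B^{2}$ ($X{\left(B \right)} = B 2 B = 2 B^{2}$)
$m = 2304$ ($m = 48^{2} = 2304$)
$X{\left(40 \right)} m = 2 \cdot 40^{2} \cdot 2304 = 2 \cdot 1600 \cdot 2304 = 3200 \cdot 2304 = 7372800$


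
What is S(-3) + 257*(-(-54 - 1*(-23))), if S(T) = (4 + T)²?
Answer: 7968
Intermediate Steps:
S(-3) + 257*(-(-54 - 1*(-23))) = (4 - 3)² + 257*(-(-54 - 1*(-23))) = 1² + 257*(-(-54 + 23)) = 1 + 257*(-1*(-31)) = 1 + 257*31 = 1 + 7967 = 7968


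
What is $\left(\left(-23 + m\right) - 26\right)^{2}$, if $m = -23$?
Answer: $5184$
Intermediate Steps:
$\left(\left(-23 + m\right) - 26\right)^{2} = \left(\left(-23 - 23\right) - 26\right)^{2} = \left(-46 - 26\right)^{2} = \left(-72\right)^{2} = 5184$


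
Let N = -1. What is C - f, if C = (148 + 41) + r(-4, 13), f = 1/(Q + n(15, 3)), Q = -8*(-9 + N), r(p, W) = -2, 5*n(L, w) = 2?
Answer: 75169/402 ≈ 186.99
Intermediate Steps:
n(L, w) = ⅖ (n(L, w) = (⅕)*2 = ⅖)
Q = 80 (Q = -8*(-9 - 1) = -8*(-10) = 80)
f = 5/402 (f = 1/(80 + ⅖) = 1/(402/5) = 5/402 ≈ 0.012438)
C = 187 (C = (148 + 41) - 2 = 189 - 2 = 187)
C - f = 187 - 1*5/402 = 187 - 5/402 = 75169/402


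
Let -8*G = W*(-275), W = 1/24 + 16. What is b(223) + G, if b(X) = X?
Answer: 148691/192 ≈ 774.43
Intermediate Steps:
W = 385/24 (W = 1/24 + 16 = 385/24 ≈ 16.042)
G = 105875/192 (G = -385*(-275)/192 = -⅛*(-105875/24) = 105875/192 ≈ 551.43)
b(223) + G = 223 + 105875/192 = 148691/192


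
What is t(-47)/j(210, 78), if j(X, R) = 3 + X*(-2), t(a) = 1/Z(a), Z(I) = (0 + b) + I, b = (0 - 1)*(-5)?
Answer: 1/17514 ≈ 5.7097e-5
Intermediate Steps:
b = 5 (b = -1*(-5) = 5)
Z(I) = 5 + I (Z(I) = (0 + 5) + I = 5 + I)
t(a) = 1/(5 + a)
j(X, R) = 3 - 2*X
t(-47)/j(210, 78) = 1/((5 - 47)*(3 - 2*210)) = 1/((-42)*(3 - 420)) = -1/42/(-417) = -1/42*(-1/417) = 1/17514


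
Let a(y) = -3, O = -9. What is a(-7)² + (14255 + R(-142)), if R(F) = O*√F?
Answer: 14264 - 9*I*√142 ≈ 14264.0 - 107.25*I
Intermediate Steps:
R(F) = -9*√F
a(-7)² + (14255 + R(-142)) = (-3)² + (14255 - 9*I*√142) = 9 + (14255 - 9*I*√142) = 14264 - 9*I*√142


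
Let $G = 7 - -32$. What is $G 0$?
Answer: $0$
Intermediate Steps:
$G = 39$ ($G = 7 + 32 = 39$)
$G 0 = 39 \cdot 0 = 0$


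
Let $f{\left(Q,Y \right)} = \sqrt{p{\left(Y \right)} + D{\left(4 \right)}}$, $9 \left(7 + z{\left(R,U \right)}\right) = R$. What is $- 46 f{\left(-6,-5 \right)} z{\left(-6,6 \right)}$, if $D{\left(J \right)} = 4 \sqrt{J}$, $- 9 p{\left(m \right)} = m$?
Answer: $\frac{1058 \sqrt{77}}{9} \approx 1031.5$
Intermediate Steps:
$p{\left(m \right)} = - \frac{m}{9}$
$z{\left(R,U \right)} = -7 + \frac{R}{9}$
$f{\left(Q,Y \right)} = \sqrt{8 - \frac{Y}{9}}$ ($f{\left(Q,Y \right)} = \sqrt{- \frac{Y}{9} + 4 \sqrt{4}} = \sqrt{- \frac{Y}{9} + 4 \cdot 2} = \sqrt{- \frac{Y}{9} + 8} = \sqrt{8 - \frac{Y}{9}}$)
$- 46 f{\left(-6,-5 \right)} z{\left(-6,6 \right)} = - 46 \frac{\sqrt{72 - -5}}{3} \left(-7 + \frac{1}{9} \left(-6\right)\right) = - 46 \frac{\sqrt{72 + 5}}{3} \left(-7 - \frac{2}{3}\right) = - 46 \frac{\sqrt{77}}{3} \left(- \frac{23}{3}\right) = - \frac{46 \sqrt{77}}{3} \left(- \frac{23}{3}\right) = \frac{1058 \sqrt{77}}{9}$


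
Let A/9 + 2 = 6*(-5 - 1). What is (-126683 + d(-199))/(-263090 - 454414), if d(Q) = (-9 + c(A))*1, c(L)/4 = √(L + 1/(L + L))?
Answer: 31673/179376 - I*√4444651/20448864 ≈ 0.17657 - 0.0001031*I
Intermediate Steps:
A = -342 (A = -18 + 9*(6*(-5 - 1)) = -18 + 9*(6*(-6)) = -18 + 9*(-36) = -18 - 324 = -342)
c(L) = 4*√(L + 1/(2*L)) (c(L) = 4*√(L + 1/(L + L)) = 4*√(L + 1/(2*L)))
d(Q) = -9 + 2*I*√4444651/57 (d(Q) = (-9 + 2*√(2/(-342) + 4*(-342)))*1 = (-9 + 2*√(2*(-1/342) - 1368))*1 = (-9 + 2*√(-1/171 - 1368))*1 = (-9 + 2*√(-233929/171))*1 = (-9 + 2*(I*√4444651/57))*1 = (-9 + 2*I*√4444651/57)*1 = -9 + 2*I*√4444651/57)
(-126683 + d(-199))/(-263090 - 454414) = (-126683 + (-9 + 2*I*√4444651/57))/(-263090 - 454414) = (-126692 + 2*I*√4444651/57)/(-717504) = (-126692 + 2*I*√4444651/57)*(-1/717504) = 31673/179376 - I*√4444651/20448864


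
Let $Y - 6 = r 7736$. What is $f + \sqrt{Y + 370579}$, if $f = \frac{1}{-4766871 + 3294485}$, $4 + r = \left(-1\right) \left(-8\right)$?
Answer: $- \frac{1}{1472386} + \sqrt{401529} \approx 633.66$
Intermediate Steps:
$r = 4$ ($r = -4 - -8 = -4 + 8 = 4$)
$Y = 30950$ ($Y = 6 + 4 \cdot 7736 = 6 + 30944 = 30950$)
$f = - \frac{1}{1472386}$ ($f = \frac{1}{-1472386} = - \frac{1}{1472386} \approx -6.7917 \cdot 10^{-7}$)
$f + \sqrt{Y + 370579} = - \frac{1}{1472386} + \sqrt{30950 + 370579} = - \frac{1}{1472386} + \sqrt{401529}$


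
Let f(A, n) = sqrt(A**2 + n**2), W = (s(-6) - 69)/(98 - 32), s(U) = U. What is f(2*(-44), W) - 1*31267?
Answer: -31267 + sqrt(3748721)/22 ≈ -31179.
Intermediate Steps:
W = -25/22 (W = (-6 - 69)/(98 - 32) = -75/66 = -75*1/66 = -25/22 ≈ -1.1364)
f(2*(-44), W) - 1*31267 = sqrt((2*(-44))**2 + (-25/22)**2) - 1*31267 = sqrt((-88)**2 + 625/484) - 31267 = sqrt(7744 + 625/484) - 31267 = sqrt(3748721/484) - 31267 = sqrt(3748721)/22 - 31267 = -31267 + sqrt(3748721)/22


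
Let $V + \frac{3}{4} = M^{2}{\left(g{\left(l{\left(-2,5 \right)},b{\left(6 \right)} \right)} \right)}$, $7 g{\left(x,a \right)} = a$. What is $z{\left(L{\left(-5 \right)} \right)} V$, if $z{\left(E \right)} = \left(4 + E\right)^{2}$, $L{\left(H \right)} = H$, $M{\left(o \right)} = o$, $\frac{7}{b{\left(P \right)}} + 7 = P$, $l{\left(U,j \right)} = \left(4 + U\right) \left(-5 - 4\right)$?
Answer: $\frac{1}{4} \approx 0.25$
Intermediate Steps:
$l{\left(U,j \right)} = -36 - 9 U$ ($l{\left(U,j \right)} = \left(4 + U\right) \left(-9\right) = -36 - 9 U$)
$b{\left(P \right)} = \frac{7}{-7 + P}$
$g{\left(x,a \right)} = \frac{a}{7}$
$V = \frac{1}{4}$ ($V = - \frac{3}{4} + \left(\frac{7 \frac{1}{-7 + 6}}{7}\right)^{2} = - \frac{3}{4} + \left(\frac{7 \frac{1}{-1}}{7}\right)^{2} = - \frac{3}{4} + \left(\frac{7 \left(-1\right)}{7}\right)^{2} = - \frac{3}{4} + \left(\frac{1}{7} \left(-7\right)\right)^{2} = - \frac{3}{4} + \left(-1\right)^{2} = - \frac{3}{4} + 1 = \frac{1}{4} \approx 0.25$)
$z{\left(L{\left(-5 \right)} \right)} V = \left(4 - 5\right)^{2} \cdot \frac{1}{4} = \left(-1\right)^{2} \cdot \frac{1}{4} = 1 \cdot \frac{1}{4} = \frac{1}{4}$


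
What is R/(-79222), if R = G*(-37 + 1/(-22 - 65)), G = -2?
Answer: -3220/3446157 ≈ -0.00093437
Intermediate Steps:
R = 6440/87 (R = -2*(-37 + 1/(-22 - 65)) = -2*(-37 + 1/(-87)) = -2*(-37 - 1/87) = -2*(-3220/87) = 6440/87 ≈ 74.023)
R/(-79222) = (6440/87)/(-79222) = (6440/87)*(-1/79222) = -3220/3446157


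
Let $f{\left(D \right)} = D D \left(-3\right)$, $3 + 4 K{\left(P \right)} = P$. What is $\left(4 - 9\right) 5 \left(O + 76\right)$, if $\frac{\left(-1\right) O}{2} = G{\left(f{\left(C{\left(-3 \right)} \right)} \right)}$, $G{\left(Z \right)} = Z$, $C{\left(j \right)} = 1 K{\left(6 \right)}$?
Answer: $- \frac{15875}{8} \approx -1984.4$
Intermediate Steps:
$K{\left(P \right)} = - \frac{3}{4} + \frac{P}{4}$
$C{\left(j \right)} = \frac{3}{4}$ ($C{\left(j \right)} = 1 \left(- \frac{3}{4} + \frac{1}{4} \cdot 6\right) = 1 \left(- \frac{3}{4} + \frac{3}{2}\right) = 1 \cdot \frac{3}{4} = \frac{3}{4}$)
$f{\left(D \right)} = - 3 D^{2}$ ($f{\left(D \right)} = D^{2} \left(-3\right) = - 3 D^{2}$)
$O = \frac{27}{8}$ ($O = - 2 \left(- 3 \left(\frac{3}{4}\right)^{2}\right) = - 2 \left(\left(-3\right) \frac{9}{16}\right) = \left(-2\right) \left(- \frac{27}{16}\right) = \frac{27}{8} \approx 3.375$)
$\left(4 - 9\right) 5 \left(O + 76\right) = \left(4 - 9\right) 5 \left(\frac{27}{8} + 76\right) = \left(4 - 9\right) 5 \cdot \frac{635}{8} = \left(-5\right) 5 \cdot \frac{635}{8} = \left(-25\right) \frac{635}{8} = - \frac{15875}{8}$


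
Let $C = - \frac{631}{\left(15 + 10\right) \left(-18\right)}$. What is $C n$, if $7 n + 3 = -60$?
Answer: $- \frac{631}{50} \approx -12.62$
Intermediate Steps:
$n = -9$ ($n = - \frac{3}{7} + \frac{1}{7} \left(-60\right) = - \frac{3}{7} - \frac{60}{7} = -9$)
$C = \frac{631}{450}$ ($C = - \frac{631}{25 \left(-18\right)} = - \frac{631}{-450} = \left(-631\right) \left(- \frac{1}{450}\right) = \frac{631}{450} \approx 1.4022$)
$C n = \frac{631}{450} \left(-9\right) = - \frac{631}{50}$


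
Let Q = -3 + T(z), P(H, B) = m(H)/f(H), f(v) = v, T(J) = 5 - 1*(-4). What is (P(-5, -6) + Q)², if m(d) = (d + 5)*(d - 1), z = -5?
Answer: 36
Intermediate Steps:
T(J) = 9 (T(J) = 5 + 4 = 9)
m(d) = (-1 + d)*(5 + d) (m(d) = (5 + d)*(-1 + d) = (-1 + d)*(5 + d))
P(H, B) = (-5 + H² + 4*H)/H
Q = 6 (Q = -3 + 9 = 6)
(P(-5, -6) + Q)² = ((4 - 5 - 5/(-5)) + 6)² = ((4 - 5 - 5*(-⅕)) + 6)² = ((4 - 5 + 1) + 6)² = (0 + 6)² = 6² = 36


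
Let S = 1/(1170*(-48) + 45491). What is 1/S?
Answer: -10669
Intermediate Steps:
S = -1/10669 (S = 1/(-56160 + 45491) = 1/(-10669) = -1/10669 ≈ -9.3729e-5)
1/S = 1/(-1/10669) = -10669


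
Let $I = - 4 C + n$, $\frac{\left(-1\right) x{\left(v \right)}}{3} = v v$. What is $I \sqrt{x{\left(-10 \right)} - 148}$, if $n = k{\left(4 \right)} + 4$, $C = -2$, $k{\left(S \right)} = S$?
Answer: $128 i \sqrt{7} \approx 338.66 i$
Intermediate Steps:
$n = 8$ ($n = 4 + 4 = 8$)
$x{\left(v \right)} = - 3 v^{2}$ ($x{\left(v \right)} = - 3 v v = - 3 v^{2}$)
$I = 16$ ($I = \left(-4\right) \left(-2\right) + 8 = 8 + 8 = 16$)
$I \sqrt{x{\left(-10 \right)} - 148} = 16 \sqrt{- 3 \left(-10\right)^{2} - 148} = 16 \sqrt{\left(-3\right) 100 - 148} = 16 \sqrt{-300 - 148} = 16 \sqrt{-448} = 16 \cdot 8 i \sqrt{7} = 128 i \sqrt{7}$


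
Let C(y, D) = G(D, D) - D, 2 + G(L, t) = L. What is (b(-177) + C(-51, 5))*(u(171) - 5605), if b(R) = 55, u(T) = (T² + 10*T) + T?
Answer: 1352401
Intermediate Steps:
G(L, t) = -2 + L
C(y, D) = -2 (C(y, D) = (-2 + D) - D = -2)
u(T) = T² + 11*T
(b(-177) + C(-51, 5))*(u(171) - 5605) = (55 - 2)*(171*(11 + 171) - 5605) = 53*(171*182 - 5605) = 53*(31122 - 5605) = 53*25517 = 1352401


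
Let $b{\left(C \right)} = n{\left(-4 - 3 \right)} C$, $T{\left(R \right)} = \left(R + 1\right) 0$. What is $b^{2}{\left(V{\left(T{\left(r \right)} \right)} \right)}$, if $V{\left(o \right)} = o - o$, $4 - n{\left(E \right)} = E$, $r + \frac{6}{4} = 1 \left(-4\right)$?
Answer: $0$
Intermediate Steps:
$r = - \frac{11}{2}$ ($r = - \frac{3}{2} + 1 \left(-4\right) = - \frac{3}{2} - 4 = - \frac{11}{2} \approx -5.5$)
$n{\left(E \right)} = 4 - E$
$T{\left(R \right)} = 0$ ($T{\left(R \right)} = \left(1 + R\right) 0 = 0$)
$V{\left(o \right)} = 0$
$b{\left(C \right)} = 11 C$ ($b{\left(C \right)} = \left(4 - \left(-4 - 3\right)\right) C = \left(4 - -7\right) C = \left(4 + 7\right) C = 11 C$)
$b^{2}{\left(V{\left(T{\left(r \right)} \right)} \right)} = \left(11 \cdot 0\right)^{2} = 0^{2} = 0$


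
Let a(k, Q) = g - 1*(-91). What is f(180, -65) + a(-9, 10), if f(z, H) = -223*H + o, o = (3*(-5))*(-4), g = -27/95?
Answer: 1391343/95 ≈ 14646.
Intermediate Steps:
g = -27/95 (g = -27*1/95 = -27/95 ≈ -0.28421)
a(k, Q) = 8618/95 (a(k, Q) = -27/95 - 1*(-91) = -27/95 + 91 = 8618/95)
o = 60 (o = -15*(-4) = 60)
f(z, H) = 60 - 223*H (f(z, H) = -223*H + 60 = 60 - 223*H)
f(180, -65) + a(-9, 10) = (60 - 223*(-65)) + 8618/95 = (60 + 14495) + 8618/95 = 14555 + 8618/95 = 1391343/95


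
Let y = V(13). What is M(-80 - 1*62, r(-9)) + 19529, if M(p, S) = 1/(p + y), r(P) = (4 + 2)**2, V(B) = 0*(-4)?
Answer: 2773117/142 ≈ 19529.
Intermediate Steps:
V(B) = 0
r(P) = 36 (r(P) = 6**2 = 36)
y = 0
M(p, S) = 1/p (M(p, S) = 1/(p + 0) = 1/p)
M(-80 - 1*62, r(-9)) + 19529 = 1/(-80 - 1*62) + 19529 = 1/(-80 - 62) + 19529 = 1/(-142) + 19529 = -1/142 + 19529 = 2773117/142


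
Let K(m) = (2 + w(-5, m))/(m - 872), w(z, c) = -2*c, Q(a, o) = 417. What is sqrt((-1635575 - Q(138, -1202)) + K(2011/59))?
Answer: 10*I*sqrt(4442657795718)/16479 ≈ 1279.1*I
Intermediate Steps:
K(m) = (2 - 2*m)/(-872 + m) (K(m) = (2 - 2*m)/(m - 872) = (2 - 2*m)/(-872 + m))
sqrt((-1635575 - Q(138, -1202)) + K(2011/59)) = sqrt((-1635575 - 1*417) + 2*(1 - 2011/59)/(-872 + 2011/59)) = sqrt((-1635575 - 417) + 2*(1 - 2011/59)/(-872 + 2011*(1/59))) = sqrt(-1635992 + 2*(1 - 1*2011/59)/(-872 + 2011/59)) = sqrt(-1635992 + 2*(1 - 2011/59)/(-49437/59)) = sqrt(-1635992 + 2*(-59/49437)*(-1952/59)) = sqrt(-1635992 + 3904/49437) = sqrt(-80878532600/49437) = 10*I*sqrt(4442657795718)/16479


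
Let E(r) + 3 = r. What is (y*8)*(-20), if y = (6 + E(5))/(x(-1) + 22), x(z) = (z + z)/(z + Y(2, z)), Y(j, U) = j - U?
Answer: -1280/21 ≈ -60.952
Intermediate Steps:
E(r) = -3 + r
x(z) = z (x(z) = (z + z)/(z + (2 - z)) = (2*z)/2 = (2*z)*(1/2) = z)
y = 8/21 (y = (6 + (-3 + 5))/(-1 + 22) = (6 + 2)/21 = 8*(1/21) = 8/21 ≈ 0.38095)
(y*8)*(-20) = ((8/21)*8)*(-20) = (64/21)*(-20) = -1280/21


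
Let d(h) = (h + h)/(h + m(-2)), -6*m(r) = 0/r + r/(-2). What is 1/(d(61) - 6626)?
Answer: -365/2417758 ≈ -0.00015097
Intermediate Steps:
m(r) = r/12 (m(r) = -(0/r + r/(-2))/6 = -(0 + r*(-1/2))/6 = -(0 - r/2)/6 = -(-1)*r/12 = r/12)
d(h) = 2*h/(-1/6 + h) (d(h) = (h + h)/(h + (1/12)*(-2)) = (2*h)/(h - 1/6) = (2*h)/(-1/6 + h) = 2*h/(-1/6 + h))
1/(d(61) - 6626) = 1/(12*61/(-1 + 6*61) - 6626) = 1/(12*61/(-1 + 366) - 6626) = 1/(12*61/365 - 6626) = 1/(12*61*(1/365) - 6626) = 1/(732/365 - 6626) = 1/(-2417758/365) = -365/2417758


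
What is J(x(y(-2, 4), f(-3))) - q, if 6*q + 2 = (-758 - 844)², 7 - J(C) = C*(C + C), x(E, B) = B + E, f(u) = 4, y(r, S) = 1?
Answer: -1283330/3 ≈ -4.2778e+5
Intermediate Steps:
J(C) = 7 - 2*C² (J(C) = 7 - C*(C + C) = 7 - C*2*C = 7 - 2*C²)
q = 1283201/3 (q = -⅓ + (-758 - 844)²/6 = -⅓ + (⅙)*(-1602)² = -⅓ + (⅙)*2566404 = -⅓ + 427734 = 1283201/3 ≈ 4.2773e+5)
J(x(y(-2, 4), f(-3))) - q = (7 - 2*(4 + 1)²) - 1*1283201/3 = (7 - 2*5²) - 1283201/3 = (7 - 2*25) - 1283201/3 = (7 - 50) - 1283201/3 = -43 - 1283201/3 = -1283330/3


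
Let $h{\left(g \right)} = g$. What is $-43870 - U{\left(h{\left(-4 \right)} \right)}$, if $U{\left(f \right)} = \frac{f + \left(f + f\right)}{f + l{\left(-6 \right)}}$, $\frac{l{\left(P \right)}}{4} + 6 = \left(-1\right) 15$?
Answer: $- \frac{965143}{22} \approx -43870.0$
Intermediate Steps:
$l{\left(P \right)} = -84$ ($l{\left(P \right)} = -24 + 4 \left(\left(-1\right) 15\right) = -24 + 4 \left(-15\right) = -24 - 60 = -84$)
$U{\left(f \right)} = \frac{3 f}{-84 + f}$ ($U{\left(f \right)} = \frac{f + \left(f + f\right)}{f - 84} = \frac{f + 2 f}{-84 + f} = \frac{3 f}{-84 + f}$)
$-43870 - U{\left(h{\left(-4 \right)} \right)} = -43870 - 3 \left(-4\right) \frac{1}{-84 - 4} = -43870 - 3 \left(-4\right) \frac{1}{-88} = -43870 - 3 \left(-4\right) \left(- \frac{1}{88}\right) = -43870 - \frac{3}{22} = - \frac{965143}{22}$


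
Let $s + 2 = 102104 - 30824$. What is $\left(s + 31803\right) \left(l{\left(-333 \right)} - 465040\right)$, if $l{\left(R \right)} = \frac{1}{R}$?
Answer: $- \frac{15962950587001}{333} \approx -4.7937 \cdot 10^{10}$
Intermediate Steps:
$s = 71278$ ($s = -2 + \left(102104 - 30824\right) = -2 + 71280 = 71278$)
$\left(s + 31803\right) \left(l{\left(-333 \right)} - 465040\right) = \left(71278 + 31803\right) \left(\frac{1}{-333} - 465040\right) = 103081 \left(- \frac{1}{333} - 465040\right) = 103081 \left(- \frac{154858321}{333}\right) = - \frac{15962950587001}{333}$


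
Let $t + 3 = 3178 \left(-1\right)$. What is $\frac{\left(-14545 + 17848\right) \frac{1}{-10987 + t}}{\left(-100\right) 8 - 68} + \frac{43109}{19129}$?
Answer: $\frac{48200916173}{21385915936} \approx 2.2539$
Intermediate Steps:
$t = -3181$ ($t = -3 + 3178 \left(-1\right) = -3 - 3178 = -3181$)
$\frac{\left(-14545 + 17848\right) \frac{1}{-10987 + t}}{\left(-100\right) 8 - 68} + \frac{43109}{19129} = \frac{\left(-14545 + 17848\right) \frac{1}{-10987 - 3181}}{\left(-100\right) 8 - 68} + \frac{43109}{19129} = \frac{3303 \frac{1}{-14168}}{-800 - 68} + 43109 \cdot \frac{1}{19129} = \frac{3303 \left(- \frac{1}{14168}\right)}{-868} + \frac{3919}{1739} = \left(- \frac{3303}{14168}\right) \left(- \frac{1}{868}\right) + \frac{3919}{1739} = \frac{3303}{12297824} + \frac{3919}{1739} = \frac{48200916173}{21385915936}$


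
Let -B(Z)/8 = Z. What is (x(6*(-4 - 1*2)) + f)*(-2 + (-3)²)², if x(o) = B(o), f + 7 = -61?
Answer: 10780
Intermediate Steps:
B(Z) = -8*Z
f = -68 (f = -7 - 61 = -68)
x(o) = -8*o
(x(6*(-4 - 1*2)) + f)*(-2 + (-3)²)² = (-48*(-4 - 1*2) - 68)*(-2 + (-3)²)² = (-48*(-4 - 2) - 68)*(-2 + 9)² = (-48*(-6) - 68)*7² = (-8*(-36) - 68)*49 = (288 - 68)*49 = 220*49 = 10780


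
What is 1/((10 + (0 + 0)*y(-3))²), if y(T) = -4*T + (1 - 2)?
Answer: 1/100 ≈ 0.010000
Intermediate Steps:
y(T) = -1 - 4*T (y(T) = -4*T - 1 = -1 - 4*T)
1/((10 + (0 + 0)*y(-3))²) = 1/((10 + (0 + 0)*(-1 - 4*(-3)))²) = 1/((10 + 0*(-1 + 12))²) = 1/((10 + 0*11)²) = 1/((10 + 0)²) = 1/(10²) = 1/100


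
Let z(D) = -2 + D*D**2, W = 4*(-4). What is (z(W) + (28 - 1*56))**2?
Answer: 17023876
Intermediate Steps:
W = -16
z(D) = -2 + D**3
(z(W) + (28 - 1*56))**2 = ((-2 + (-16)**3) + (28 - 1*56))**2 = ((-2 - 4096) + (28 - 56))**2 = (-4098 - 28)**2 = (-4126)**2 = 17023876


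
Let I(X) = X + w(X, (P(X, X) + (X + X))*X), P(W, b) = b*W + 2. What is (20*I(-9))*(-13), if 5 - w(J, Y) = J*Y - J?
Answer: 1372280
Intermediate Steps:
P(W, b) = 2 + W*b (P(W, b) = W*b + 2 = 2 + W*b)
w(J, Y) = 5 + J - J*Y (w(J, Y) = 5 - (J*Y - J) = 5 - (-J + J*Y) = 5 + (J - J*Y) = 5 + J - J*Y)
I(X) = 5 + 2*X - X**2*(2 + X**2 + 2*X) (I(X) = X + (5 + X - X*((2 + X*X) + (X + X))*X) = X + (5 + X - X*((2 + X**2) + 2*X)*X) = X + (5 + X - X*(2 + X**2 + 2*X)*X) = X + (5 + X - X*X*(2 + X**2 + 2*X)) = X + (5 + X - X**2*(2 + X**2 + 2*X)) = 5 + 2*X - X**2*(2 + X**2 + 2*X))
(20*I(-9))*(-13) = (20*(5 + 2*(-9) - 1*(-9)**2*(2 + (-9)**2 + 2*(-9))))*(-13) = (20*(5 - 18 - 1*81*(2 + 81 - 18)))*(-13) = (20*(5 - 18 - 1*81*65))*(-13) = (20*(5 - 18 - 5265))*(-13) = (20*(-5278))*(-13) = -105560*(-13) = 1372280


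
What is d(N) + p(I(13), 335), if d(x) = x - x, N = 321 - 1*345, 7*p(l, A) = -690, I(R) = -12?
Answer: -690/7 ≈ -98.571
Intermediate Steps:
p(l, A) = -690/7 (p(l, A) = (⅐)*(-690) = -690/7)
N = -24 (N = 321 - 345 = -24)
d(x) = 0
d(N) + p(I(13), 335) = 0 - 690/7 = -690/7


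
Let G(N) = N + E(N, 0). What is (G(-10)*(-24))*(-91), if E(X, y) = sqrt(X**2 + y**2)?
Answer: 0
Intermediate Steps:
G(N) = N + sqrt(N**2) (G(N) = N + sqrt(N**2 + 0**2) = N + sqrt(N**2 + 0) = N + sqrt(N**2))
(G(-10)*(-24))*(-91) = ((-10 + sqrt((-10)**2))*(-24))*(-91) = ((-10 + sqrt(100))*(-24))*(-91) = ((-10 + 10)*(-24))*(-91) = (0*(-24))*(-91) = 0*(-91) = 0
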